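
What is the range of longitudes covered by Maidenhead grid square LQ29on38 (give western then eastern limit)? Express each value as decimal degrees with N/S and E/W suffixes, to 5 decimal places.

Field L=11, Q=16: +11·20° lon, +16·10° lat → SW at lon 40°, lat 70°.
Square 2, 9: +2·2° lon, +9·1° lat → SW at lon 44°, lat 79°.
Subsquare o=14, n=13: +14·0.0833333° lon, +13·0.0416667° lat → SW at lon 45.1667°, lat 79.5417°.
Extended square 3, 8: +3·0.00833333° lon, +8·0.00416667° lat → SW at lon 45.1917°, lat 79.575°.
Cell spans 0.00833333° lon × 0.00416667° lat.
west 45.19167° E, east 45.20000° E.

45.19167° E, 45.20000° E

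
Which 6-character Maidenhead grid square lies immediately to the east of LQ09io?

Longitude subsquare i = 8; +1 → 9 = j.
The latitude characters are unchanged.

LQ09jo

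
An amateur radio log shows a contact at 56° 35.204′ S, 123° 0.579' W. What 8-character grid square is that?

CD83lj89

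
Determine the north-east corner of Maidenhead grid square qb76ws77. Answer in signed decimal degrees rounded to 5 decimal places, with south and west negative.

-73.21667, 155.90000

Field Q=16, B=1: +16·20° lon, +1·10° lat → SW at lon 140°, lat -80°.
Square 7, 6: +7·2° lon, +6·1° lat → SW at lon 154°, lat -74°.
Subsquare w=22, s=18: +22·0.0833333° lon, +18·0.0416667° lat → SW at lon 155.833°, lat -73.25°.
Extended square 7, 7: +7·0.00833333° lon, +7·0.00416667° lat → SW at lon 155.892°, lat -73.2208°.
Cell spans 0.00833333° lon × 0.00416667° lat. NE corner is SW corner plus one full cell.
latitude -73.21667, longitude 155.90000.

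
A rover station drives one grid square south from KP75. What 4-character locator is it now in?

KP74

Latitude square 5; −1 → 4.
The longitude characters are unchanged.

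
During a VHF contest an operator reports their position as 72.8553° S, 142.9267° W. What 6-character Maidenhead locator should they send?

BB87md

Shift to the Maidenhead origin (180°W, 90°S): lon 37.0733, lat 17.1447.
Field: 37.0733/20 → 1 → B, 17.1447/10 → 1 → B; chars BB.
Square: 17.0733/2 → 8, 7.1447/1 → 7; chars 87.
Subsquare: 1.0733/0.0833333 → 12 → m, 0.1447/0.0416667 → 3 → d; chars md.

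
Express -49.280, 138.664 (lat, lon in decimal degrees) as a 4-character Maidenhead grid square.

Add 180° to longitude and 90° to latitude: 318.66, 40.72.
Field: lon ⌊318.66/20⌋ = 15 → P; lat ⌊40.72/10⌋ = 4 → E.
Square: lon ⌊18.66/2⌋ = 9; lat ⌊0.72/1⌋ = 0.

PE90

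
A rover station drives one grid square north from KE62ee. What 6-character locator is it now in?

KE62ef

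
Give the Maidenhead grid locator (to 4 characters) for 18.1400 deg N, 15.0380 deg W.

Shift to the Maidenhead origin (180°W, 90°S): lon 164.96, lat 108.14.
Field: lon ⌊164.96/20⌋ = 8 → I; lat ⌊108.14/10⌋ = 10 → K.
Square: lon ⌊4.96/2⌋ = 2; lat ⌊8.14/1⌋ = 8.

IK28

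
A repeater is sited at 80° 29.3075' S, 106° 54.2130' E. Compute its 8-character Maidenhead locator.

OA39km82

Offset from 180°W / 90°S: lon 286.90355°, lat 9.51154°.
Field: lon ⌊286.90355/20⌋ = 14 → O; lat ⌊9.51154/10⌋ = 0 → A.
Square: lon ⌊6.90355/2⌋ = 3; lat ⌊9.51154/1⌋ = 9.
Subsquare: lon ⌊0.90355/0.0833333⌋ = 10 → k; lat ⌊0.51154/0.0416667⌋ = 12 → m.
Extended square: lon ⌊0.07022/0.00833333⌋ = 8; lat ⌊0.01154/0.00416667⌋ = 2.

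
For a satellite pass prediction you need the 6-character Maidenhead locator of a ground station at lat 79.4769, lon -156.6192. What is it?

Shift to the Maidenhead origin (180°W, 90°S): lon 23.3808, lat 169.4769.
Field (20°×10°, letters A–R): lon ⌊23.3808/20⌋ = 1 → B; lat ⌊169.4769/10⌋ = 16 → Q.
Square (2°×1°, digits 0–9): lon ⌊3.3808/2⌋ = 1; lat ⌊9.4769/1⌋ = 9.
Subsquare (5′×2.5′, letters a–x): lon ⌊1.3808/0.0833333⌋ = 16 → q; lat ⌊0.4769/0.0416667⌋ = 11 → l.

BQ19ql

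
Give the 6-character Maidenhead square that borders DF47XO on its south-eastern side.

Longitude subsquare x = 23; +1 → 24, wraps to 0 = a, carry into square.
Longitude square 4; +1 → 5.
Latitude subsquare o = 14; −1 → 13 = n.

DF57an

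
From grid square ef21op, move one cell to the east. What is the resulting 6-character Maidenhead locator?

EF21pp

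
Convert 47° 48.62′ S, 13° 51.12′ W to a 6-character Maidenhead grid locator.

IE32be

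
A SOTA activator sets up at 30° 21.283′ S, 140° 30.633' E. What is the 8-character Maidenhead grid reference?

QF09gp14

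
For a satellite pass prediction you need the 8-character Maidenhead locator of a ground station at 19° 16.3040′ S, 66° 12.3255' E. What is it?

Add 180° to longitude and 90° to latitude: 246.20542, 70.72827.
Field (20°×10°, letters A–R): lon ⌊246.20542/20⌋ = 12 → M; lat ⌊70.72827/10⌋ = 7 → H.
Square (2°×1°, digits 0–9): lon ⌊6.20542/2⌋ = 3; lat ⌊0.72827/1⌋ = 0.
Subsquare (5′×2.5′, letters a–x): lon ⌊0.20542/0.0833333⌋ = 2 → c; lat ⌊0.72827/0.0416667⌋ = 17 → r.
Extended square (30″×15″, digits 0–9): lon ⌊0.03876/0.00833333⌋ = 4; lat ⌊0.01993/0.00416667⌋ = 4.

MH30cr44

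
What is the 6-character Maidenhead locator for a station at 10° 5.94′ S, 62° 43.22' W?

FH89pv

Shift to the Maidenhead origin (180°W, 90°S): lon 117.2797, lat 79.9010.
Field: 117.2797/20 → 5 → F, 79.9010/10 → 7 → H; chars FH.
Square: 17.2797/2 → 8, 9.9010/1 → 9; chars 89.
Subsquare: 1.2797/0.0833333 → 15 → p, 0.9010/0.0416667 → 21 → v; chars pv.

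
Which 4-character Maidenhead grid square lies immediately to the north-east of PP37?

PP48

Longitude square 3; +1 → 4.
Latitude square 7; +1 → 8.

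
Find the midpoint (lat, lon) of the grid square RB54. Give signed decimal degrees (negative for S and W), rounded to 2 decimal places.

-75.50, 171.00

Field R=17, B=1: +17·20° lon, +1·10° lat → SW at lon 160°, lat -80°.
Square 5, 4: +5·2° lon, +4·1° lat → SW at lon 170°, lat -76°.
Cell spans 2° lon × 1° lat. Centre is SW corner plus half of each.
latitude -75.50, longitude 171.00.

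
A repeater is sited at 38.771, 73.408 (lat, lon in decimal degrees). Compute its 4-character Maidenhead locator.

MM68

Add 180° to longitude and 90° to latitude: 253.41, 128.77.
Field (20°×10°, letters A–R): lon ⌊253.41/20⌋ = 12 → M; lat ⌊128.77/10⌋ = 12 → M.
Square (2°×1°, digits 0–9): lon ⌊13.41/2⌋ = 6; lat ⌊8.77/1⌋ = 8.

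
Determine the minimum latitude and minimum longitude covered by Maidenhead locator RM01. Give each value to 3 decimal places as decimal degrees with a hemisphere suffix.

Field R=17, M=12: +17·20° lon, +12·10° lat → SW at lon 160°, lat 30°.
Square 0, 1: +0·2° lon, +1·1° lat → SW at lon 160°, lat 31°.
latitude 31.000° N, longitude 160.000° E.

31.000° N, 160.000° E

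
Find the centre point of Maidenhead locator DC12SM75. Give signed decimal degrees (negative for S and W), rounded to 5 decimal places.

-67.47708, -116.43750

Field D=3, C=2: +3·20° lon, +2·10° lat → SW at lon -120°, lat -70°.
Square 1, 2: +1·2° lon, +2·1° lat → SW at lon -118°, lat -68°.
Subsquare s=18, m=12: +18·0.0833333° lon, +12·0.0416667° lat → SW at lon -116.5°, lat -67.5°.
Extended square 7, 5: +7·0.00833333° lon, +5·0.00416667° lat → SW at lon -116.442°, lat -67.4792°.
Cell spans 0.00833333° lon × 0.00416667° lat. Centre is SW corner plus half of each.
latitude -67.47708, longitude -116.43750.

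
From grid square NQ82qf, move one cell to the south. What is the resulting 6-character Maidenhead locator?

Latitude subsquare f = 5; −1 → 4 = e.
The longitude characters are unchanged.

NQ82qe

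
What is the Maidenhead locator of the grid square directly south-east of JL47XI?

JL57ah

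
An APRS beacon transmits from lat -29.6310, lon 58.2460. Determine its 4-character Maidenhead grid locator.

LG90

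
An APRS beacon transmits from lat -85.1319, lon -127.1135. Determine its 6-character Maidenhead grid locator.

Add 180° to longitude and 90° to latitude: 52.8865, 4.8681.
Field: 52.8865/20 → 2 → C, 4.8681/10 → 0 → A; chars CA.
Square: 12.8865/2 → 6, 4.8681/1 → 4; chars 64.
Subsquare: 0.8865/0.0833333 → 10 → k, 0.8681/0.0416667 → 20 → u; chars ku.

CA64ku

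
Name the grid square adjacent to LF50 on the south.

LE59

Latitude square 0; −1 → -1, wraps to 9, carry into field.
Latitude field F = 5; −1 → 4 = E.
The longitude characters are unchanged.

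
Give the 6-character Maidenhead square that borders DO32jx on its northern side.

Latitude subsquare x = 23; +1 → 24, wraps to 0 = a, carry into square.
Latitude square 2; +1 → 3.
The longitude characters are unchanged.

DO33ja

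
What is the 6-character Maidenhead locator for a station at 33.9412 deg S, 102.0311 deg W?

DF86xb

Offset from 180°W / 90°S: lon 77.9689°, lat 56.0588°.
Field: lon ⌊77.9689/20⌋ = 3 → D; lat ⌊56.0588/10⌋ = 5 → F.
Square: lon ⌊17.9689/2⌋ = 8; lat ⌊6.0588/1⌋ = 6.
Subsquare: lon ⌊1.9689/0.0833333⌋ = 23 → x; lat ⌊0.0588/0.0416667⌋ = 1 → b.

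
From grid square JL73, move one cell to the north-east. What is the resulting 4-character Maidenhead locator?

Longitude square 7; +1 → 8.
Latitude square 3; +1 → 4.

JL84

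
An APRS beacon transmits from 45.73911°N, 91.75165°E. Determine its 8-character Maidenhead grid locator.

Shift to the Maidenhead origin (180°W, 90°S): lon 271.75165, lat 135.73911.
Field: 271.75165/20 → 13 → N, 135.73911/10 → 13 → N; chars NN.
Square: 11.75165/2 → 5, 5.73911/1 → 5; chars 55.
Subsquare: 1.75165/0.0833333 → 21 → v, 0.73911/0.0416667 → 17 → r; chars vr.
Extended square: 0.00165/0.00833333 → 0, 0.03078/0.00416667 → 7; chars 07.

NN55vr07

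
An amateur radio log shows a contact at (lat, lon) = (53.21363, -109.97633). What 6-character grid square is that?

DO53af

Add 180° to longitude and 90° to latitude: 70.0237, 143.2136.
Field: 70.0237/20 → 3 → D, 143.2136/10 → 14 → O; chars DO.
Square: 10.0237/2 → 5, 3.2136/1 → 3; chars 53.
Subsquare: 0.0237/0.0833333 → 0 → a, 0.2136/0.0416667 → 5 → f; chars af.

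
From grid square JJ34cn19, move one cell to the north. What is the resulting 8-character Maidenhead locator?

JJ34co10

Latitude extended square 9; +1 → 10, wraps to 0, carry into subsquare.
Latitude subsquare n = 13; +1 → 14 = o.
The longitude characters are unchanged.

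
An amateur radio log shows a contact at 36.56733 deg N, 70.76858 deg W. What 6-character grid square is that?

FM46on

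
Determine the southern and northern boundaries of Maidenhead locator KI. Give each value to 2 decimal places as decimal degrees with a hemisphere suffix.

10.00° S, 0.00° N

Field K=10, I=8: +10·20° lon, +8·10° lat → SW at lon 20°, lat -10°.
Cell spans 20° lon × 10° lat.
south 10.00° S, north 0.00° N.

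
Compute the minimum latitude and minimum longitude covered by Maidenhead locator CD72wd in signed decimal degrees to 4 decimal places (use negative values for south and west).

Field C=2, D=3: +2·20° lon, +3·10° lat → SW at lon -140°, lat -60°.
Square 7, 2: +7·2° lon, +2·1° lat → SW at lon -126°, lat -58°.
Subsquare w=22, d=3: +22·0.0833333° lon, +3·0.0416667° lat → SW at lon -124.167°, lat -57.875°.
latitude -57.8750, longitude -124.1667.

-57.8750, -124.1667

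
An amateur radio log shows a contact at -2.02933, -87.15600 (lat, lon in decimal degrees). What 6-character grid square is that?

Add 180° to longitude and 90° to latitude: 92.8440, 87.9707.
Field (20°×10°, letters A–R): 92.8440/20 → 4 → E, 87.9707/10 → 8 → I; chars EI.
Square (2°×1°, digits 0–9): 12.8440/2 → 6, 7.9707/1 → 7; chars 67.
Subsquare (5′×2.5′, letters a–x): 0.8440/0.0833333 → 10 → k, 0.9707/0.0416667 → 23 → x; chars kx.

EI67kx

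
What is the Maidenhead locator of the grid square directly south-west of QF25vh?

Longitude subsquare v = 21; −1 → 20 = u.
Latitude subsquare h = 7; −1 → 6 = g.

QF25ug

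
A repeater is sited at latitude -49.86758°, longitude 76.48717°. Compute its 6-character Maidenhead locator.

ME80fd

Add 180° to longitude and 90° to latitude: 256.4872, 40.1324.
Field (20°×10°, letters A–R): 256.4872/20 → 12 → M, 40.1324/10 → 4 → E; chars ME.
Square (2°×1°, digits 0–9): 16.4872/2 → 8, 0.1324/1 → 0; chars 80.
Subsquare (5′×2.5′, letters a–x): 0.4872/0.0833333 → 5 → f, 0.1324/0.0416667 → 3 → d; chars fd.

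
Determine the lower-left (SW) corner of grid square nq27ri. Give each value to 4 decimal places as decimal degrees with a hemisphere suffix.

77.3333° N, 85.4167° E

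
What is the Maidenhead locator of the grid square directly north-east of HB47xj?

Longitude subsquare x = 23; +1 → 24, wraps to 0 = a, carry into square.
Longitude square 4; +1 → 5.
Latitude subsquare j = 9; +1 → 10 = k.

HB57ak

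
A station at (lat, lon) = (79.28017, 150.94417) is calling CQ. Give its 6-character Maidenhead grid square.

QQ59lg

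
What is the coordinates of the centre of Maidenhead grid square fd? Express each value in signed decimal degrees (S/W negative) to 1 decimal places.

-55.0, -70.0

Field F=5, D=3: +5·20° lon, +3·10° lat → SW at lon -80°, lat -60°.
Cell spans 20° lon × 10° lat. Centre is SW corner plus half of each.
latitude -55.0, longitude -70.0.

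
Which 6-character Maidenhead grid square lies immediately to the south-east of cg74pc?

CG74qb

Longitude subsquare p = 15; +1 → 16 = q.
Latitude subsquare c = 2; −1 → 1 = b.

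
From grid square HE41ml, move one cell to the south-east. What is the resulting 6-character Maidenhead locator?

HE41nk

Longitude subsquare m = 12; +1 → 13 = n.
Latitude subsquare l = 11; −1 → 10 = k.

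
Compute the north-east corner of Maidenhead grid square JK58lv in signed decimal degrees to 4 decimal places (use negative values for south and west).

Field J=9, K=10: +9·20° lon, +10·10° lat → SW at lon 0°, lat 10°.
Square 5, 8: +5·2° lon, +8·1° lat → SW at lon 10°, lat 18°.
Subsquare l=11, v=21: +11·0.0833333° lon, +21·0.0416667° lat → SW at lon 10.9167°, lat 18.875°.
Cell spans 0.0833333° lon × 0.0416667° lat. NE corner is SW corner plus one full cell.
latitude 18.9167, longitude 11.0000.

18.9167, 11.0000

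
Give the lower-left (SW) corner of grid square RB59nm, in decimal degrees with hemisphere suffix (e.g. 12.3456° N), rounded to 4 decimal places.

Field R=17, B=1: +17·20° lon, +1·10° lat → SW at lon 160°, lat -80°.
Square 5, 9: +5·2° lon, +9·1° lat → SW at lon 170°, lat -71°.
Subsquare n=13, m=12: +13·0.0833333° lon, +12·0.0416667° lat → SW at lon 171.083°, lat -70.5°.
latitude 70.5000° S, longitude 171.0833° E.

70.5000° S, 171.0833° E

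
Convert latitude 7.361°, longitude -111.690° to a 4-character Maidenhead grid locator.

Offset from 180°W / 90°S: lon 68.31°, lat 97.36°.
Field: lon ⌊68.31/20⌋ = 3 → D; lat ⌊97.36/10⌋ = 9 → J.
Square: lon ⌊8.31/2⌋ = 4; lat ⌊7.36/1⌋ = 7.

DJ47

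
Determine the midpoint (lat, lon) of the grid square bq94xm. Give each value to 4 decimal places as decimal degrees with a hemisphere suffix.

74.5208° N, 140.0417° W

Field B=1, Q=16: +1·20° lon, +16·10° lat → SW at lon -160°, lat 70°.
Square 9, 4: +9·2° lon, +4·1° lat → SW at lon -142°, lat 74°.
Subsquare x=23, m=12: +23·0.0833333° lon, +12·0.0416667° lat → SW at lon -140.083°, lat 74.5°.
Cell spans 0.0833333° lon × 0.0416667° lat. Centre is SW corner plus half of each.
latitude 74.5208° N, longitude 140.0417° W.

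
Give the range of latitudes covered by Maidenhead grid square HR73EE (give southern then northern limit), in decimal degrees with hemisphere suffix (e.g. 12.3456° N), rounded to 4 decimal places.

83.1667° N, 83.2083° N

Field H=7, R=17: +7·20° lon, +17·10° lat → SW at lon -40°, lat 80°.
Square 7, 3: +7·2° lon, +3·1° lat → SW at lon -26°, lat 83°.
Subsquare e=4, e=4: +4·0.0833333° lon, +4·0.0416667° lat → SW at lon -25.6667°, lat 83.1667°.
Cell spans 0.0833333° lon × 0.0416667° lat.
south 83.1667° N, north 83.2083° N.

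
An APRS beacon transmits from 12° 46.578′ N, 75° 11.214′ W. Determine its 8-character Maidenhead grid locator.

FK22js76

Offset from 180°W / 90°S: lon 104.81310°, lat 102.77630°.
Field: 104.81310/20 → 5 → F, 102.77630/10 → 10 → K; chars FK.
Square: 4.81310/2 → 2, 2.77630/1 → 2; chars 22.
Subsquare: 0.81310/0.0833333 → 9 → j, 0.77630/0.0416667 → 18 → s; chars js.
Extended square: 0.06310/0.00833333 → 7, 0.02630/0.00416667 → 6; chars 76.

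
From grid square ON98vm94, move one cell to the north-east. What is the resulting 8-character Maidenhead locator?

Longitude extended square 9; +1 → 10, wraps to 0, carry into subsquare.
Longitude subsquare v = 21; +1 → 22 = w.
Latitude extended square 4; +1 → 5.

ON98wm05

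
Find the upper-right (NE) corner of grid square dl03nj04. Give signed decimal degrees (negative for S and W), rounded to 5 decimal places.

Field D=3, L=11: +3·20° lon, +11·10° lat → SW at lon -120°, lat 20°.
Square 0, 3: +0·2° lon, +3·1° lat → SW at lon -120°, lat 23°.
Subsquare n=13, j=9: +13·0.0833333° lon, +9·0.0416667° lat → SW at lon -118.917°, lat 23.375°.
Extended square 0, 4: +0·0.00833333° lon, +4·0.00416667° lat → SW at lon -118.917°, lat 23.3917°.
Cell spans 0.00833333° lon × 0.00416667° lat. NE corner is SW corner plus one full cell.
latitude 23.39583, longitude -118.90833.

23.39583, -118.90833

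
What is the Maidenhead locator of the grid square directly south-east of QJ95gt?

QJ95hs

Longitude subsquare g = 6; +1 → 7 = h.
Latitude subsquare t = 19; −1 → 18 = s.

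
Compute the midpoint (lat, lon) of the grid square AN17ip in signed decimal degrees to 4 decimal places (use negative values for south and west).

Field A=0, N=13: +0·20° lon, +13·10° lat → SW at lon -180°, lat 40°.
Square 1, 7: +1·2° lon, +7·1° lat → SW at lon -178°, lat 47°.
Subsquare i=8, p=15: +8·0.0833333° lon, +15·0.0416667° lat → SW at lon -177.333°, lat 47.625°.
Cell spans 0.0833333° lon × 0.0416667° lat. Centre is SW corner plus half of each.
latitude 47.6458, longitude -177.2917.

47.6458, -177.2917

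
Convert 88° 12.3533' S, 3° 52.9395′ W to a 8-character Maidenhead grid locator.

IA81bt40

Shift to the Maidenhead origin (180°W, 90°S): lon 176.11767, lat 1.79411.
Field: lon ⌊176.11767/20⌋ = 8 → I; lat ⌊1.79411/10⌋ = 0 → A.
Square: lon ⌊16.11767/2⌋ = 8; lat ⌊1.79411/1⌋ = 1.
Subsquare: lon ⌊0.11767/0.0833333⌋ = 1 → b; lat ⌊0.79411/0.0416667⌋ = 19 → t.
Extended square: lon ⌊0.03434/0.00833333⌋ = 4; lat ⌊0.00244/0.00416667⌋ = 0.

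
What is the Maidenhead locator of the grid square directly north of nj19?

NK10

Latitude square 9; +1 → 10, wraps to 0, carry into field.
Latitude field J = 9; +1 → 10 = K.
The longitude characters are unchanged.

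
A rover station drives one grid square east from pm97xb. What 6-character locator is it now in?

QM07ab

Longitude subsquare x = 23; +1 → 24, wraps to 0 = a, carry into square.
Longitude square 9; +1 → 10, wraps to 0, carry into field.
Longitude field P = 15; +1 → 16 = Q.
The latitude characters are unchanged.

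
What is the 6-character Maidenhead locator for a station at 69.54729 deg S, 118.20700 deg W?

Add 180° to longitude and 90° to latitude: 61.7930, 20.4527.
Field: lon ⌊61.7930/20⌋ = 3 → D; lat ⌊20.4527/10⌋ = 2 → C.
Square: lon ⌊1.7930/2⌋ = 0; lat ⌊0.4527/1⌋ = 0.
Subsquare: lon ⌊1.7930/0.0833333⌋ = 21 → v; lat ⌊0.4527/0.0416667⌋ = 10 → k.

DC00vk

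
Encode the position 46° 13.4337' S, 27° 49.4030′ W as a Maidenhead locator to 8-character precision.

HE63cs16

Add 180° to longitude and 90° to latitude: 152.17662, 43.77611.
Field (20°×10°, letters A–R): 152.17662/20 → 7 → H, 43.77611/10 → 4 → E; chars HE.
Square (2°×1°, digits 0–9): 12.17662/2 → 6, 3.77611/1 → 3; chars 63.
Subsquare (5′×2.5′, letters a–x): 0.17662/0.0833333 → 2 → c, 0.77611/0.0416667 → 18 → s; chars cs.
Extended square (30″×15″, digits 0–9): 0.00995/0.00833333 → 1, 0.02611/0.00416667 → 6; chars 16.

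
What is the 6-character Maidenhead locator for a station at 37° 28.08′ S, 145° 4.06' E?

QF22mm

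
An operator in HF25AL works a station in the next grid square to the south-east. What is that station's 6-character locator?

HF25bk

Longitude subsquare a = 0; +1 → 1 = b.
Latitude subsquare l = 11; −1 → 10 = k.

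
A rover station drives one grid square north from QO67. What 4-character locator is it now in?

QO68

Latitude square 7; +1 → 8.
The longitude characters are unchanged.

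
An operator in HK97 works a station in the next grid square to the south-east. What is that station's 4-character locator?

IK06

Longitude square 9; +1 → 10, wraps to 0, carry into field.
Longitude field H = 7; +1 → 8 = I.
Latitude square 7; −1 → 6.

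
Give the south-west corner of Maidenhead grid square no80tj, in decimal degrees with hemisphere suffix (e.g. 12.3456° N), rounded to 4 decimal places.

50.3750° N, 97.5833° E

Field N=13, O=14: +13·20° lon, +14·10° lat → SW at lon 80°, lat 50°.
Square 8, 0: +8·2° lon, +0·1° lat → SW at lon 96°, lat 50°.
Subsquare t=19, j=9: +19·0.0833333° lon, +9·0.0416667° lat → SW at lon 97.5833°, lat 50.375°.
latitude 50.3750° N, longitude 97.5833° E.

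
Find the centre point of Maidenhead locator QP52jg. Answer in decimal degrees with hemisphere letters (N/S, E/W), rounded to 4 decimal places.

62.2708° N, 150.7917° E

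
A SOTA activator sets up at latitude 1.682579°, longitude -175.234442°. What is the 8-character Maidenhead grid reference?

AJ21jq13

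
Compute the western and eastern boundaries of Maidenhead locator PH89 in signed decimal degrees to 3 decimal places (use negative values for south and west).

Field P=15, H=7: +15·20° lon, +7·10° lat → SW at lon 120°, lat -20°.
Square 8, 9: +8·2° lon, +9·1° lat → SW at lon 136°, lat -11°.
Cell spans 2° lon × 1° lat.
west 136.000, east 138.000.

136.000, 138.000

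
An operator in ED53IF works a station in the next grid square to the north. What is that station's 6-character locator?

ED53ig

Latitude subsquare f = 5; +1 → 6 = g.
The longitude characters are unchanged.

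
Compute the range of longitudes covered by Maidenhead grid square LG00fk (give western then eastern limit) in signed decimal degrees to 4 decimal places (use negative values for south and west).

40.4167, 40.5000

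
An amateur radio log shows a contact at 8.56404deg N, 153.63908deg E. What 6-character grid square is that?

QJ68tn

Shift to the Maidenhead origin (180°W, 90°S): lon 333.6391, lat 98.5640.
Field: lon ⌊333.6391/20⌋ = 16 → Q; lat ⌊98.5640/10⌋ = 9 → J.
Square: lon ⌊13.6391/2⌋ = 6; lat ⌊8.5640/1⌋ = 8.
Subsquare: lon ⌊1.6391/0.0833333⌋ = 19 → t; lat ⌊0.5640/0.0416667⌋ = 13 → n.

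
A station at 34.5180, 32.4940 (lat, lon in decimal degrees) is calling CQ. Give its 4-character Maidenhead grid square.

KM64

Shift to the Maidenhead origin (180°W, 90°S): lon 212.49, lat 124.52.
Field: lon ⌊212.49/20⌋ = 10 → K; lat ⌊124.52/10⌋ = 12 → M.
Square: lon ⌊12.49/2⌋ = 6; lat ⌊4.52/1⌋ = 4.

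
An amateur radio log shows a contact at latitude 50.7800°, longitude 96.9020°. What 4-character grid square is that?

NO80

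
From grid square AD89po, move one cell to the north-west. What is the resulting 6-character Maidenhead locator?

AD89op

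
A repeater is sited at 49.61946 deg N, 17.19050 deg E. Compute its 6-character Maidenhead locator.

Offset from 180°W / 90°S: lon 197.1905°, lat 139.6195°.
Field (20°×10°, letters A–R): lon ⌊197.1905/20⌋ = 9 → J; lat ⌊139.6195/10⌋ = 13 → N.
Square (2°×1°, digits 0–9): lon ⌊17.1905/2⌋ = 8; lat ⌊9.6195/1⌋ = 9.
Subsquare (5′×2.5′, letters a–x): lon ⌊1.1905/0.0833333⌋ = 14 → o; lat ⌊0.6195/0.0416667⌋ = 14 → o.

JN89oo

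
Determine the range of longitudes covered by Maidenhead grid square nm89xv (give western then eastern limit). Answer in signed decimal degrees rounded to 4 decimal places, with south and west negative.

Field N=13, M=12: +13·20° lon, +12·10° lat → SW at lon 80°, lat 30°.
Square 8, 9: +8·2° lon, +9·1° lat → SW at lon 96°, lat 39°.
Subsquare x=23, v=21: +23·0.0833333° lon, +21·0.0416667° lat → SW at lon 97.9167°, lat 39.875°.
Cell spans 0.0833333° lon × 0.0416667° lat.
west 97.9167, east 98.0000.

97.9167, 98.0000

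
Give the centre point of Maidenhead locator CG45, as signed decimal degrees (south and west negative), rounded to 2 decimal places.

-24.50, -131.00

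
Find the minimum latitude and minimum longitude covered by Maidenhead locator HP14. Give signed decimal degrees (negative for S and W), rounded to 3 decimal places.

Field H=7, P=15: +7·20° lon, +15·10° lat → SW at lon -40°, lat 60°.
Square 1, 4: +1·2° lon, +4·1° lat → SW at lon -38°, lat 64°.
latitude 64.000, longitude -38.000.

64.000, -38.000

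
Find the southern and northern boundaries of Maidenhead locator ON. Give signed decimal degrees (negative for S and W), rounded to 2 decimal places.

Field O=14, N=13: +14·20° lon, +13·10° lat → SW at lon 100°, lat 40°.
Cell spans 20° lon × 10° lat.
south 40.00, north 50.00.

40.00, 50.00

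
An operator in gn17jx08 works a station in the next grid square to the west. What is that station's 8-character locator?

Longitude extended square 0; −1 → -1, wraps to 9, carry into subsquare.
Longitude subsquare j = 9; −1 → 8 = i.
The latitude characters are unchanged.

GN17ix98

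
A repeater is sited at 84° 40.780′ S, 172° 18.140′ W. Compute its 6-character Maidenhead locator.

AA35uh

Add 180° to longitude and 90° to latitude: 7.6977, 5.3203.
Field: lon ⌊7.6977/20⌋ = 0 → A; lat ⌊5.3203/10⌋ = 0 → A.
Square: lon ⌊7.6977/2⌋ = 3; lat ⌊5.3203/1⌋ = 5.
Subsquare: lon ⌊1.6977/0.0833333⌋ = 20 → u; lat ⌊0.3203/0.0416667⌋ = 7 → h.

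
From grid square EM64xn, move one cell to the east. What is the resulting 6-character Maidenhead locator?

Longitude subsquare x = 23; +1 → 24, wraps to 0 = a, carry into square.
Longitude square 6; +1 → 7.
The latitude characters are unchanged.

EM74an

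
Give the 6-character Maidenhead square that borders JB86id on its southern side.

Latitude subsquare d = 3; −1 → 2 = c.
The longitude characters are unchanged.

JB86ic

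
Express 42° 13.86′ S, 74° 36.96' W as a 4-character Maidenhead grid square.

FE27

Offset from 180°W / 90°S: lon 105.38°, lat 47.77°.
Field: lon ⌊105.38/20⌋ = 5 → F; lat ⌊47.77/10⌋ = 4 → E.
Square: lon ⌊5.38/2⌋ = 2; lat ⌊7.77/1⌋ = 7.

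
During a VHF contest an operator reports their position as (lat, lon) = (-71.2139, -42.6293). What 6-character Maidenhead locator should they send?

GB88qs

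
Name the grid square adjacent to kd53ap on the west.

Longitude subsquare a = 0; −1 → -1, wraps to 23 = x, carry into square.
Longitude square 5; −1 → 4.
The latitude characters are unchanged.

KD43xp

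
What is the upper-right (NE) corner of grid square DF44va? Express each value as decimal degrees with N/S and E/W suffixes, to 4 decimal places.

Field D=3, F=5: +3·20° lon, +5·10° lat → SW at lon -120°, lat -40°.
Square 4, 4: +4·2° lon, +4·1° lat → SW at lon -112°, lat -36°.
Subsquare v=21, a=0: +21·0.0833333° lon, +0·0.0416667° lat → SW at lon -110.25°, lat -36°.
Cell spans 0.0833333° lon × 0.0416667° lat. NE corner is SW corner plus one full cell.
latitude 35.9583° S, longitude 110.1667° W.

35.9583° S, 110.1667° W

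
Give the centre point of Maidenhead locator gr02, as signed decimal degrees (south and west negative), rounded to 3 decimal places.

82.500, -59.000

Field G=6, R=17: +6·20° lon, +17·10° lat → SW at lon -60°, lat 80°.
Square 0, 2: +0·2° lon, +2·1° lat → SW at lon -60°, lat 82°.
Cell spans 2° lon × 1° lat. Centre is SW corner plus half of each.
latitude 82.500, longitude -59.000.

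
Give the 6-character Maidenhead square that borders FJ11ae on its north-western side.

FJ01xf

Longitude subsquare a = 0; −1 → -1, wraps to 23 = x, carry into square.
Longitude square 1; −1 → 0.
Latitude subsquare e = 4; +1 → 5 = f.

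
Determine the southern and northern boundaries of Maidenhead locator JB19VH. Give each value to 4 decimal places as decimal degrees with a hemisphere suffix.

Field J=9, B=1: +9·20° lon, +1·10° lat → SW at lon 0°, lat -80°.
Square 1, 9: +1·2° lon, +9·1° lat → SW at lon 2°, lat -71°.
Subsquare v=21, h=7: +21·0.0833333° lon, +7·0.0416667° lat → SW at lon 3.75°, lat -70.7083°.
Cell spans 0.0833333° lon × 0.0416667° lat.
south 70.7083° S, north 70.6667° S.

70.7083° S, 70.6667° S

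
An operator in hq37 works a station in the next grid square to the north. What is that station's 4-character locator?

Latitude square 7; +1 → 8.
The longitude characters are unchanged.

HQ38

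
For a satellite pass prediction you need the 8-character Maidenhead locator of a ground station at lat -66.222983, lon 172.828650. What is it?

Add 180° to longitude and 90° to latitude: 352.82865, 23.77702.
Field: 352.82865/20 → 17 → R, 23.77702/10 → 2 → C; chars RC.
Square: 12.82865/2 → 6, 3.77702/1 → 3; chars 63.
Subsquare: 0.82865/0.0833333 → 9 → j, 0.77702/0.0416667 → 18 → s; chars js.
Extended square: 0.07865/0.00833333 → 9, 0.02702/0.00416667 → 6; chars 96.

RC63js96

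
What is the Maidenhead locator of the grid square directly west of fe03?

Longitude square 0; −1 → -1, wraps to 9, carry into field.
Longitude field F = 5; −1 → 4 = E.
The latitude characters are unchanged.

EE93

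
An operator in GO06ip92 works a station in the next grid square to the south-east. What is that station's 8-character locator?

GO06jp01

Longitude extended square 9; +1 → 10, wraps to 0, carry into subsquare.
Longitude subsquare i = 8; +1 → 9 = j.
Latitude extended square 2; −1 → 1.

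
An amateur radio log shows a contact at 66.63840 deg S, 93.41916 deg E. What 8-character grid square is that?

NC63ri06

Shift to the Maidenhead origin (180°W, 90°S): lon 273.41916, lat 23.36160.
Field (20°×10°, letters A–R): 273.41916/20 → 13 → N, 23.36160/10 → 2 → C; chars NC.
Square (2°×1°, digits 0–9): 13.41916/2 → 6, 3.36160/1 → 3; chars 63.
Subsquare (5′×2.5′, letters a–x): 1.41916/0.0833333 → 17 → r, 0.36160/0.0416667 → 8 → i; chars ri.
Extended square (30″×15″, digits 0–9): 0.00249/0.00833333 → 0, 0.02827/0.00416667 → 6; chars 06.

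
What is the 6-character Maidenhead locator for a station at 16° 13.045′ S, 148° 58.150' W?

Offset from 180°W / 90°S: lon 31.0308°, lat 73.7826°.
Field: lon ⌊31.0308/20⌋ = 1 → B; lat ⌊73.7826/10⌋ = 7 → H.
Square: lon ⌊11.0308/2⌋ = 5; lat ⌊3.7826/1⌋ = 3.
Subsquare: lon ⌊1.0308/0.0833333⌋ = 12 → m; lat ⌊0.7826/0.0416667⌋ = 18 → s.

BH53ms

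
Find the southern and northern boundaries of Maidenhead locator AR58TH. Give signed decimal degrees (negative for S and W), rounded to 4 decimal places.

88.2917, 88.3333

Field A=0, R=17: +0·20° lon, +17·10° lat → SW at lon -180°, lat 80°.
Square 5, 8: +5·2° lon, +8·1° lat → SW at lon -170°, lat 88°.
Subsquare t=19, h=7: +19·0.0833333° lon, +7·0.0416667° lat → SW at lon -168.417°, lat 88.2917°.
Cell spans 0.0833333° lon × 0.0416667° lat.
south 88.2917, north 88.3333.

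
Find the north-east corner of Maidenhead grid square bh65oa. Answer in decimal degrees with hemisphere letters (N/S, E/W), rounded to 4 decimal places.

Field B=1, H=7: +1·20° lon, +7·10° lat → SW at lon -160°, lat -20°.
Square 6, 5: +6·2° lon, +5·1° lat → SW at lon -148°, lat -15°.
Subsquare o=14, a=0: +14·0.0833333° lon, +0·0.0416667° lat → SW at lon -146.833°, lat -15°.
Cell spans 0.0833333° lon × 0.0416667° lat. NE corner is SW corner plus one full cell.
latitude 14.9583° S, longitude 146.7500° W.

14.9583° S, 146.7500° W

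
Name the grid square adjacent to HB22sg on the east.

Longitude subsquare s = 18; +1 → 19 = t.
The latitude characters are unchanged.

HB22tg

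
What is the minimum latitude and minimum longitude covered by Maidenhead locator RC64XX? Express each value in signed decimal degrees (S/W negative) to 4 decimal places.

Field R=17, C=2: +17·20° lon, +2·10° lat → SW at lon 160°, lat -70°.
Square 6, 4: +6·2° lon, +4·1° lat → SW at lon 172°, lat -66°.
Subsquare x=23, x=23: +23·0.0833333° lon, +23·0.0416667° lat → SW at lon 173.917°, lat -65.0417°.
latitude -65.0417, longitude 173.9167.

-65.0417, 173.9167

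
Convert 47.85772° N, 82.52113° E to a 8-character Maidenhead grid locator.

Add 180° to longitude and 90° to latitude: 262.52113, 137.85772.
Field: lon ⌊262.52113/20⌋ = 13 → N; lat ⌊137.85772/10⌋ = 13 → N.
Square: lon ⌊2.52113/2⌋ = 1; lat ⌊7.85772/1⌋ = 7.
Subsquare: lon ⌊0.52113/0.0833333⌋ = 6 → g; lat ⌊0.85772/0.0416667⌋ = 20 → u.
Extended square: lon ⌊0.02113/0.00833333⌋ = 2; lat ⌊0.02439/0.00416667⌋ = 5.

NN17gu25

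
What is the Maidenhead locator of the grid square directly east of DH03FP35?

Longitude extended square 3; +1 → 4.
The latitude characters are unchanged.

DH03fp45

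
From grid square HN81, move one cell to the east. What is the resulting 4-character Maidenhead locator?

Longitude square 8; +1 → 9.
The latitude characters are unchanged.

HN91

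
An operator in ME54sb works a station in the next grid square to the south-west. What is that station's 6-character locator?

ME54ra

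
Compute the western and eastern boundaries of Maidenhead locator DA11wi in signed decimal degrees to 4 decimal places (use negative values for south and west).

-116.1667, -116.0833

Field D=3, A=0: +3·20° lon, +0·10° lat → SW at lon -120°, lat -90°.
Square 1, 1: +1·2° lon, +1·1° lat → SW at lon -118°, lat -89°.
Subsquare w=22, i=8: +22·0.0833333° lon, +8·0.0416667° lat → SW at lon -116.167°, lat -88.6667°.
Cell spans 0.0833333° lon × 0.0416667° lat.
west -116.1667, east -116.0833.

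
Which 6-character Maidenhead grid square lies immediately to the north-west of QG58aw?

QG48xx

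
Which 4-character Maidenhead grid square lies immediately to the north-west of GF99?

GG80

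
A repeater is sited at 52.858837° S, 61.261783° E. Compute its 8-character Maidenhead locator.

MD07pd13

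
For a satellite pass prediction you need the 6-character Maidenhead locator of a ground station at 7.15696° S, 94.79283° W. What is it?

EI22ou

Offset from 180°W / 90°S: lon 85.2072°, lat 82.8430°.
Field: 85.2072/20 → 4 → E, 82.8430/10 → 8 → I; chars EI.
Square: 5.2072/2 → 2, 2.8430/1 → 2; chars 22.
Subsquare: 1.2072/0.0833333 → 14 → o, 0.8430/0.0416667 → 20 → u; chars ou.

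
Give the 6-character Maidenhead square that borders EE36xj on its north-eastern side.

EE46ak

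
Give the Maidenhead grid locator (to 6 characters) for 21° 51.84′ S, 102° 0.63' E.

OG18ad

Offset from 180°W / 90°S: lon 282.0105°, lat 68.1360°.
Field: lon ⌊282.0105/20⌋ = 14 → O; lat ⌊68.1360/10⌋ = 6 → G.
Square: lon ⌊2.0105/2⌋ = 1; lat ⌊8.1360/1⌋ = 8.
Subsquare: lon ⌊0.0105/0.0833333⌋ = 0 → a; lat ⌊0.1360/0.0416667⌋ = 3 → d.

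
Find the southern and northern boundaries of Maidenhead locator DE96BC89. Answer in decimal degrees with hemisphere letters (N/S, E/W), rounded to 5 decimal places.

43.87917° S, 43.87500° S

Field D=3, E=4: +3·20° lon, +4·10° lat → SW at lon -120°, lat -50°.
Square 9, 6: +9·2° lon, +6·1° lat → SW at lon -102°, lat -44°.
Subsquare b=1, c=2: +1·0.0833333° lon, +2·0.0416667° lat → SW at lon -101.917°, lat -43.9167°.
Extended square 8, 9: +8·0.00833333° lon, +9·0.00416667° lat → SW at lon -101.85°, lat -43.8792°.
Cell spans 0.00833333° lon × 0.00416667° lat.
south 43.87917° S, north 43.87500° S.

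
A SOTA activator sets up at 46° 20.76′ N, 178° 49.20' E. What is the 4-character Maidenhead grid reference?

Add 180° to longitude and 90° to latitude: 358.82, 136.35.
Field: 358.82/20 → 17 → R, 136.35/10 → 13 → N; chars RN.
Square: 18.82/2 → 9, 6.35/1 → 6; chars 96.

RN96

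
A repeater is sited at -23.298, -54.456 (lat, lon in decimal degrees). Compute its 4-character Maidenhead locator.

GG26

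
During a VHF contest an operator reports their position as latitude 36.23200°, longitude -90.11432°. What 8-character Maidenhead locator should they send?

EM46wf65

Add 180° to longitude and 90° to latitude: 89.88568, 126.23200.
Field: 89.88568/20 → 4 → E, 126.23200/10 → 12 → M; chars EM.
Square: 9.88568/2 → 4, 6.23200/1 → 6; chars 46.
Subsquare: 1.88568/0.0833333 → 22 → w, 0.23200/0.0416667 → 5 → f; chars wf.
Extended square: 0.05235/0.00833333 → 6, 0.02367/0.00416667 → 5; chars 65.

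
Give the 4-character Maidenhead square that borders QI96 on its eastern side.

Longitude square 9; +1 → 10, wraps to 0, carry into field.
Longitude field Q = 16; +1 → 17 = R.
The latitude characters are unchanged.

RI06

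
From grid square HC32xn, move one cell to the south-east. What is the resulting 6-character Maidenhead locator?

Longitude subsquare x = 23; +1 → 24, wraps to 0 = a, carry into square.
Longitude square 3; +1 → 4.
Latitude subsquare n = 13; −1 → 12 = m.

HC42am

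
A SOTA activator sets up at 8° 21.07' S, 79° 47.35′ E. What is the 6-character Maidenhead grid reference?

MI91vp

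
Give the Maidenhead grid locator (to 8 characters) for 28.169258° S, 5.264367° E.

Shift to the Maidenhead origin (180°W, 90°S): lon 185.26437, lat 61.83074.
Field: 185.26437/20 → 9 → J, 61.83074/10 → 6 → G; chars JG.
Square: 5.26437/2 → 2, 1.83074/1 → 1; chars 21.
Subsquare: 1.26437/0.0833333 → 15 → p, 0.83074/0.0416667 → 19 → t; chars pt.
Extended square: 0.01437/0.00833333 → 1, 0.03908/0.00416667 → 9; chars 19.

JG21pt19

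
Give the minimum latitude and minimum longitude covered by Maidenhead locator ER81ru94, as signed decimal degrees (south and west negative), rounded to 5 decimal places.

81.85000, -82.50833

Field E=4, R=17: +4·20° lon, +17·10° lat → SW at lon -100°, lat 80°.
Square 8, 1: +8·2° lon, +1·1° lat → SW at lon -84°, lat 81°.
Subsquare r=17, u=20: +17·0.0833333° lon, +20·0.0416667° lat → SW at lon -82.5833°, lat 81.8333°.
Extended square 9, 4: +9·0.00833333° lon, +4·0.00416667° lat → SW at lon -82.5083°, lat 81.85°.
latitude 81.85000, longitude -82.50833.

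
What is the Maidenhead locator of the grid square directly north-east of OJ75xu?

Longitude subsquare x = 23; +1 → 24, wraps to 0 = a, carry into square.
Longitude square 7; +1 → 8.
Latitude subsquare u = 20; +1 → 21 = v.

OJ85av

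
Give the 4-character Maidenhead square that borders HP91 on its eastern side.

IP01

Longitude square 9; +1 → 10, wraps to 0, carry into field.
Longitude field H = 7; +1 → 8 = I.
The latitude characters are unchanged.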